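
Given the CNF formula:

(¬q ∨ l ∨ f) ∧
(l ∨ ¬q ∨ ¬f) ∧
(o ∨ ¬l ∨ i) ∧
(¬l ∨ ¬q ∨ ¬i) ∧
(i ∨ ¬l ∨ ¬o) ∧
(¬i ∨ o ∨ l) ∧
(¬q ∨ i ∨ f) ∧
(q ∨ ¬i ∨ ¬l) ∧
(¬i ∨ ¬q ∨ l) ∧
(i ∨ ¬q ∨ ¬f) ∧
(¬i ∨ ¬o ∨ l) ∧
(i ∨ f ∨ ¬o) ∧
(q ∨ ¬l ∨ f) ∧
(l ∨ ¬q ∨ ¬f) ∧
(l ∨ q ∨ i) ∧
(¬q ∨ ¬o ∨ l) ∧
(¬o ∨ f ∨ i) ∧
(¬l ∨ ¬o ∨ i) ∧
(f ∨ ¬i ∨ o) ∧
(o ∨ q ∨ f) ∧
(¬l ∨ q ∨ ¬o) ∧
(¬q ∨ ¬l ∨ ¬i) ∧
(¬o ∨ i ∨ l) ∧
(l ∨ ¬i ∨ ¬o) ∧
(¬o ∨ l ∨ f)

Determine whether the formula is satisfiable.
No

No, the formula is not satisfiable.

No assignment of truth values to the variables can make all 25 clauses true simultaneously.

The formula is UNSAT (unsatisfiable).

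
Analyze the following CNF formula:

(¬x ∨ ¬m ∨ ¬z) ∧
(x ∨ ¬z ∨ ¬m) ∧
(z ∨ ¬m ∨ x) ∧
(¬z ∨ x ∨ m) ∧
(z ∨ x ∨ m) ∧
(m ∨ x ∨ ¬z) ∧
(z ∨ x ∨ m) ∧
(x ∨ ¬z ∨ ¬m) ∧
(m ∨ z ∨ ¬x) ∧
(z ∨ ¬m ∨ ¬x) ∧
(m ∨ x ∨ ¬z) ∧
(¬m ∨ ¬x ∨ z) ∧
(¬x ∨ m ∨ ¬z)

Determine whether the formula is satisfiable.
No

No, the formula is not satisfiable.

No assignment of truth values to the variables can make all 13 clauses true simultaneously.

The formula is UNSAT (unsatisfiable).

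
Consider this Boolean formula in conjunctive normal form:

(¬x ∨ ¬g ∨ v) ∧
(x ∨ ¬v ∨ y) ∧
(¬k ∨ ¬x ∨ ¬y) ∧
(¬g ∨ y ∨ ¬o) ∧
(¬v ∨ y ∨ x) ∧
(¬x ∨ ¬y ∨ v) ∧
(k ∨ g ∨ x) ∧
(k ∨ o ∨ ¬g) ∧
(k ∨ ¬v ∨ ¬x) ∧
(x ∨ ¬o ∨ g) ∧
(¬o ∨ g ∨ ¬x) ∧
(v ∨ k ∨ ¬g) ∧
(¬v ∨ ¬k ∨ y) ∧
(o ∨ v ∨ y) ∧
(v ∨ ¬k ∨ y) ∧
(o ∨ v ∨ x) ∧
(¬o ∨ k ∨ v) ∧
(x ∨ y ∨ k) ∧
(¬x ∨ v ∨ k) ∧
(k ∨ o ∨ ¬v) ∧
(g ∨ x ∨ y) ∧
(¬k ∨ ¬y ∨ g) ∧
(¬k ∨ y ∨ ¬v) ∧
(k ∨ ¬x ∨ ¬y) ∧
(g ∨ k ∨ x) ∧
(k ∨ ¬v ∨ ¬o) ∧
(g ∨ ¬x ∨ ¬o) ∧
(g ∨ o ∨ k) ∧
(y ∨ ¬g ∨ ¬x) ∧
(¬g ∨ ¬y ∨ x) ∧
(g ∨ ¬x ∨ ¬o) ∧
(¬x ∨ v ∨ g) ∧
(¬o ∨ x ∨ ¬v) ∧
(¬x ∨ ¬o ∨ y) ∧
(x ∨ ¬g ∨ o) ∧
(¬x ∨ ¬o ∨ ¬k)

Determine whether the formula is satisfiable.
No

No, the formula is not satisfiable.

No assignment of truth values to the variables can make all 36 clauses true simultaneously.

The formula is UNSAT (unsatisfiable).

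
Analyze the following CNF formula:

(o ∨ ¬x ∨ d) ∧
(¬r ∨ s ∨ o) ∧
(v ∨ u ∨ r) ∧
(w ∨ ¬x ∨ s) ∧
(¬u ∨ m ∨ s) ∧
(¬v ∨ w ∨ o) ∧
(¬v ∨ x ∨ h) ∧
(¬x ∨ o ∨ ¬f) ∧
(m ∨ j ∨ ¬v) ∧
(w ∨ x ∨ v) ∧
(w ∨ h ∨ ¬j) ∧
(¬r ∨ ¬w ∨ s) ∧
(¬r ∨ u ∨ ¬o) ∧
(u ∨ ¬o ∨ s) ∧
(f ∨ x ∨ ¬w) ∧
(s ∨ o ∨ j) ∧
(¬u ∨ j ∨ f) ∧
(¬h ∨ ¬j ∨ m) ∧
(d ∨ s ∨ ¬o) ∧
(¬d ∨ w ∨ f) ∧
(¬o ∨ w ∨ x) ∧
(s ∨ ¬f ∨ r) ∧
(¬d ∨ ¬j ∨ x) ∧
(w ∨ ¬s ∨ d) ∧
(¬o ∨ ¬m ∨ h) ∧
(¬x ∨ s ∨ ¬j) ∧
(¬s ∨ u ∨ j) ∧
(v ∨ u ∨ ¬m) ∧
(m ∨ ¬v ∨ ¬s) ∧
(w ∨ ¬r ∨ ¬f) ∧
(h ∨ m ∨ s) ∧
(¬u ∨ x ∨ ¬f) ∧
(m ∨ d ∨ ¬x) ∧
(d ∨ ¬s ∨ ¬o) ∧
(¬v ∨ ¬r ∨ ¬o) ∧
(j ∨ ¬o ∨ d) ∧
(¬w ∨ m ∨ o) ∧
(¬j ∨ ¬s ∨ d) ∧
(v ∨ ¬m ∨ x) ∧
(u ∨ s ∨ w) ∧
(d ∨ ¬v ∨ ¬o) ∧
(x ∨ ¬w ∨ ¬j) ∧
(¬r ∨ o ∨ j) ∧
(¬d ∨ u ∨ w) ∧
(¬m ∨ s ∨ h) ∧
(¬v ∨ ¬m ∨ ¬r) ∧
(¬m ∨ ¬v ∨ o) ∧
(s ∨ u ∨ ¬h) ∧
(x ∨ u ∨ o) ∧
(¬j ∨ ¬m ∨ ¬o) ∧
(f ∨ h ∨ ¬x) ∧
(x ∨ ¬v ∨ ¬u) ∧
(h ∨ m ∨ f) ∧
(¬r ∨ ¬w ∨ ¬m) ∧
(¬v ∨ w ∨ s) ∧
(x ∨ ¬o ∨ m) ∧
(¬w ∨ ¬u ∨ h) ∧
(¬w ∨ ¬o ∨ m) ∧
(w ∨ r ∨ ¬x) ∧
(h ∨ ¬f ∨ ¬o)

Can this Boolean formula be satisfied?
Yes

Yes, the formula is satisfiable.

One satisfying assignment is: u=True, x=True, f=False, o=False, h=True, d=True, m=True, j=True, w=True, v=False, r=False, s=True

Verification: With this assignment, all 60 clauses evaluate to true.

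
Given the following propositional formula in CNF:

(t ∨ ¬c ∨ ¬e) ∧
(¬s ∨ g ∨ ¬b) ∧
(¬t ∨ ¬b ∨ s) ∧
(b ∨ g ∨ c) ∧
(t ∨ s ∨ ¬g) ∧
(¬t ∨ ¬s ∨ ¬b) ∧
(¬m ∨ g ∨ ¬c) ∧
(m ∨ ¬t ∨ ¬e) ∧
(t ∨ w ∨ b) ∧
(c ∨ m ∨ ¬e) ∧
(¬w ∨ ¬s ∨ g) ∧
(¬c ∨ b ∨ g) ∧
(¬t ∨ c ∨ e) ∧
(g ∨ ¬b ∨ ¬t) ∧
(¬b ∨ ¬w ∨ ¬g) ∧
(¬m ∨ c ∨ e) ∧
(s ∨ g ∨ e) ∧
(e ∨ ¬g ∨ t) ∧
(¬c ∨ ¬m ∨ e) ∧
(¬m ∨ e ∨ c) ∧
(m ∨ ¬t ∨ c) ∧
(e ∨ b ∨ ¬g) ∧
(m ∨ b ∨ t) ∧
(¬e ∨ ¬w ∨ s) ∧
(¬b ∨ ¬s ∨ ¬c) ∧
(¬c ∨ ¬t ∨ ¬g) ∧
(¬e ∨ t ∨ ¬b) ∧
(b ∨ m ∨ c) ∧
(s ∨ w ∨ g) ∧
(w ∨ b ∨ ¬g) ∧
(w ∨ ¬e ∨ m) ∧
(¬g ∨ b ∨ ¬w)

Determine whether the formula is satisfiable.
No

No, the formula is not satisfiable.

No assignment of truth values to the variables can make all 32 clauses true simultaneously.

The formula is UNSAT (unsatisfiable).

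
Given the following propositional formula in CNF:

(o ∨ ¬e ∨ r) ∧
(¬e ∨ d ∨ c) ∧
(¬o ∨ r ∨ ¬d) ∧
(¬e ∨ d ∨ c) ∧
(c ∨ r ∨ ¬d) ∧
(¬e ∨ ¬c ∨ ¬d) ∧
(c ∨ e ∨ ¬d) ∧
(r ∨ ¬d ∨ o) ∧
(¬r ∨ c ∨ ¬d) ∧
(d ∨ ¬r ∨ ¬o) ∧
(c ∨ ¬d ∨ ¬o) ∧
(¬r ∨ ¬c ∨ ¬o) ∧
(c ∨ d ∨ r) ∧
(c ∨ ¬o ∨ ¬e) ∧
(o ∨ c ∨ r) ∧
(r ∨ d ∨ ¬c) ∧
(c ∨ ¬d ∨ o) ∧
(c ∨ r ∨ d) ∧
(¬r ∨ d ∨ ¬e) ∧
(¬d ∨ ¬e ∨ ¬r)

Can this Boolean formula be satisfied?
Yes

Yes, the formula is satisfiable.

One satisfying assignment is: r=True, o=False, e=False, d=False, c=False

Verification: With this assignment, all 20 clauses evaluate to true.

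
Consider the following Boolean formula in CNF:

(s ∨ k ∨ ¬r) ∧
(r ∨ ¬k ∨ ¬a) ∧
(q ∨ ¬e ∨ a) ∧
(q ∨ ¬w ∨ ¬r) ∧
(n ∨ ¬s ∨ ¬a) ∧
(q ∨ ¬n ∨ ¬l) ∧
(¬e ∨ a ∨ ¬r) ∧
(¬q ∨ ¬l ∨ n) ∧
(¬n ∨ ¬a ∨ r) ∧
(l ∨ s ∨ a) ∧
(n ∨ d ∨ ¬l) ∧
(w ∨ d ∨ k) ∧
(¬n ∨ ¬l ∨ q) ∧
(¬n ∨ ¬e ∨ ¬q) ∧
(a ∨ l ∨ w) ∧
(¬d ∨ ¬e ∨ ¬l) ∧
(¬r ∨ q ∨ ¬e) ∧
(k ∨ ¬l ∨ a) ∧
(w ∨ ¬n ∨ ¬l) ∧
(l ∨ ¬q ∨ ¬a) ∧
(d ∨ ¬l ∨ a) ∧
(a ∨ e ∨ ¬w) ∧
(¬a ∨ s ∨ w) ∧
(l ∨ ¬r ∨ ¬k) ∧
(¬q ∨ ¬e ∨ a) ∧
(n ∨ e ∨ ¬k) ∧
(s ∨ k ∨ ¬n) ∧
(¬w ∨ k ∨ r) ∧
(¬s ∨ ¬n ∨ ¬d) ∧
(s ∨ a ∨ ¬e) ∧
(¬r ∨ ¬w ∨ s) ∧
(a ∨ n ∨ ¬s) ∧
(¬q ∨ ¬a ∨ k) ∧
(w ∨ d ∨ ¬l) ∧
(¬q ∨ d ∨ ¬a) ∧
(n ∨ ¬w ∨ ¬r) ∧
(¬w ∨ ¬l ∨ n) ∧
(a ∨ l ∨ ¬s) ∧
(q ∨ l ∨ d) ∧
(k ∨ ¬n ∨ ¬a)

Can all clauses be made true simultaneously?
No

No, the formula is not satisfiable.

No assignment of truth values to the variables can make all 40 clauses true simultaneously.

The formula is UNSAT (unsatisfiable).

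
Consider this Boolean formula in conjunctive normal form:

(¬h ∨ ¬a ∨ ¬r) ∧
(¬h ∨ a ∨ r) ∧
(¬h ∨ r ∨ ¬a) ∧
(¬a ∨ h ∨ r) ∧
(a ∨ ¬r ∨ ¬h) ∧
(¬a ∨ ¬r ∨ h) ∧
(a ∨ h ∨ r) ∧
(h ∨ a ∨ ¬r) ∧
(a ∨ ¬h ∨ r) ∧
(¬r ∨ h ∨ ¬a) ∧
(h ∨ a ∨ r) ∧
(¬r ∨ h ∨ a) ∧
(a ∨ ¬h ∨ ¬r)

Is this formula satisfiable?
No

No, the formula is not satisfiable.

No assignment of truth values to the variables can make all 13 clauses true simultaneously.

The formula is UNSAT (unsatisfiable).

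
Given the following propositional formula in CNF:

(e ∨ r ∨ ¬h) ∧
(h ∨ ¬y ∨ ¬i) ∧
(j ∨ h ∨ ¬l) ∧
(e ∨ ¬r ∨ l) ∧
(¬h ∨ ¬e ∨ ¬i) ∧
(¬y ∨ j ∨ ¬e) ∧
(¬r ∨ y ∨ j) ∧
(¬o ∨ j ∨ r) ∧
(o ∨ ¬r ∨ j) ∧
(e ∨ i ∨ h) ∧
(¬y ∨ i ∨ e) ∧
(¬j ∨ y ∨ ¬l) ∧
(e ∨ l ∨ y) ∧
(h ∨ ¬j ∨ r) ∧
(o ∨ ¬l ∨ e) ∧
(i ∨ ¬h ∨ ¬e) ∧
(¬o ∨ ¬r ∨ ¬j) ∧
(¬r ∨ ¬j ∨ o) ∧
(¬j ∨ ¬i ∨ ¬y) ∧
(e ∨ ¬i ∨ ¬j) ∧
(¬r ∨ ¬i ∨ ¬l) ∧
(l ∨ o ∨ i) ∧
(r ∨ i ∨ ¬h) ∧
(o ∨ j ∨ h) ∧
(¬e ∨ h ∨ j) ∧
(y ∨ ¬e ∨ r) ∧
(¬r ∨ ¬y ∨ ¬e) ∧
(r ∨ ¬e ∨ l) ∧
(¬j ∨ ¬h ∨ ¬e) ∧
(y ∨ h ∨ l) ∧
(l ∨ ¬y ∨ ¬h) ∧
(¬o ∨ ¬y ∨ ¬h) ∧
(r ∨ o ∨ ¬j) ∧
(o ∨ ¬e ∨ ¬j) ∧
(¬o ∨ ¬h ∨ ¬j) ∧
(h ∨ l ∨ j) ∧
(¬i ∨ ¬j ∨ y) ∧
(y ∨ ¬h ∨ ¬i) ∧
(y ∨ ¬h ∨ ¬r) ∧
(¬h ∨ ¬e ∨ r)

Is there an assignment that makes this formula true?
No

No, the formula is not satisfiable.

No assignment of truth values to the variables can make all 40 clauses true simultaneously.

The formula is UNSAT (unsatisfiable).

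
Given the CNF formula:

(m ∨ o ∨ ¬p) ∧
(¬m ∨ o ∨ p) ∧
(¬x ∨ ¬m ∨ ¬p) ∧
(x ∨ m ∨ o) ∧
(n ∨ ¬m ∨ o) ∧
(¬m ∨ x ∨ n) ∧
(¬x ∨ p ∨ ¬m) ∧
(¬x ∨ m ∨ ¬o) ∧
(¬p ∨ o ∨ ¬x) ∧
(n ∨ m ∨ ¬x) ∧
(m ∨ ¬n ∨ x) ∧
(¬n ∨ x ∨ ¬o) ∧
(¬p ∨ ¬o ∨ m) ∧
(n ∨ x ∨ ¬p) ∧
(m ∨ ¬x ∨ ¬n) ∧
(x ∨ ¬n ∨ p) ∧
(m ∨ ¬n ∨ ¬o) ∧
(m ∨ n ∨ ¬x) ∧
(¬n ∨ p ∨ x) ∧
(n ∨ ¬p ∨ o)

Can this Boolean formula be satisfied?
Yes

Yes, the formula is satisfiable.

One satisfying assignment is: n=False, p=False, x=False, m=False, o=True

Verification: With this assignment, all 20 clauses evaluate to true.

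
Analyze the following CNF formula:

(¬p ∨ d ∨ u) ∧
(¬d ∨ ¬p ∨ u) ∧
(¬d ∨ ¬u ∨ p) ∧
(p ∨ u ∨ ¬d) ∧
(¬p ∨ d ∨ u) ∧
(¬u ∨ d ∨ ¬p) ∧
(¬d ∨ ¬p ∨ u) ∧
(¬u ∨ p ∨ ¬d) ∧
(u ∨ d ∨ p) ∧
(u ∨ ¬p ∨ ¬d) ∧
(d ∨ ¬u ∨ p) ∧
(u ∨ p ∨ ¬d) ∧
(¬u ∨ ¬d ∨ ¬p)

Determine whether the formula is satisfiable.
No

No, the formula is not satisfiable.

No assignment of truth values to the variables can make all 13 clauses true simultaneously.

The formula is UNSAT (unsatisfiable).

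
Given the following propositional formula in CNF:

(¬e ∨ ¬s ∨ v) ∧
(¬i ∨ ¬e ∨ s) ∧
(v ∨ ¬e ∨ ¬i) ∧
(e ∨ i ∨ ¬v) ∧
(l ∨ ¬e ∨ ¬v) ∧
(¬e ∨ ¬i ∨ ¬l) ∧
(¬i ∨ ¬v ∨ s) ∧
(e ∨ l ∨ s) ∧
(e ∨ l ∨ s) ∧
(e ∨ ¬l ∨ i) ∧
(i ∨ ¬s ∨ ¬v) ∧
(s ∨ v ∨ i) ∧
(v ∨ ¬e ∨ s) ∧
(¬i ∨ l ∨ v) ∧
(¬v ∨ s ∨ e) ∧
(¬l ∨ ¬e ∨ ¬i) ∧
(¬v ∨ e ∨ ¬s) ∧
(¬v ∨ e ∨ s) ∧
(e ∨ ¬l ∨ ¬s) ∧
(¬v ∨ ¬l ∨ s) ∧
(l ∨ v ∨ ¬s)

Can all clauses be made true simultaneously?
Yes

Yes, the formula is satisfiable.

One satisfying assignment is: i=True, s=False, v=False, l=True, e=False

Verification: With this assignment, all 21 clauses evaluate to true.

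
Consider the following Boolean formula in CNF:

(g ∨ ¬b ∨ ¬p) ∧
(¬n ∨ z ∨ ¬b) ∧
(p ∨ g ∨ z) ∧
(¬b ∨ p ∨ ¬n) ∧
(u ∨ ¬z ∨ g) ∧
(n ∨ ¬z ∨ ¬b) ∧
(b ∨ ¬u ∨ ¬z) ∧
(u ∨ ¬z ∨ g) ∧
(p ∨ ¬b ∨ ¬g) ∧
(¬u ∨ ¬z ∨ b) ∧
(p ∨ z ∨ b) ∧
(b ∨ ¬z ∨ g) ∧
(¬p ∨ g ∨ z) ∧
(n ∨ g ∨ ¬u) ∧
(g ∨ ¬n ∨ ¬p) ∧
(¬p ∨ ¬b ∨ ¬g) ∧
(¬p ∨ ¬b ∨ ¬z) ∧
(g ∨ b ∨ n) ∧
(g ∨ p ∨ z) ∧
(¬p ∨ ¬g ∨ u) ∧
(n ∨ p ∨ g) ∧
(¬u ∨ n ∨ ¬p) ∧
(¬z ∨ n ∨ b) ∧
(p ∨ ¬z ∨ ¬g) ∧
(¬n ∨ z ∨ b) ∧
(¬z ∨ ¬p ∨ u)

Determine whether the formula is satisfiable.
No

No, the formula is not satisfiable.

No assignment of truth values to the variables can make all 26 clauses true simultaneously.

The formula is UNSAT (unsatisfiable).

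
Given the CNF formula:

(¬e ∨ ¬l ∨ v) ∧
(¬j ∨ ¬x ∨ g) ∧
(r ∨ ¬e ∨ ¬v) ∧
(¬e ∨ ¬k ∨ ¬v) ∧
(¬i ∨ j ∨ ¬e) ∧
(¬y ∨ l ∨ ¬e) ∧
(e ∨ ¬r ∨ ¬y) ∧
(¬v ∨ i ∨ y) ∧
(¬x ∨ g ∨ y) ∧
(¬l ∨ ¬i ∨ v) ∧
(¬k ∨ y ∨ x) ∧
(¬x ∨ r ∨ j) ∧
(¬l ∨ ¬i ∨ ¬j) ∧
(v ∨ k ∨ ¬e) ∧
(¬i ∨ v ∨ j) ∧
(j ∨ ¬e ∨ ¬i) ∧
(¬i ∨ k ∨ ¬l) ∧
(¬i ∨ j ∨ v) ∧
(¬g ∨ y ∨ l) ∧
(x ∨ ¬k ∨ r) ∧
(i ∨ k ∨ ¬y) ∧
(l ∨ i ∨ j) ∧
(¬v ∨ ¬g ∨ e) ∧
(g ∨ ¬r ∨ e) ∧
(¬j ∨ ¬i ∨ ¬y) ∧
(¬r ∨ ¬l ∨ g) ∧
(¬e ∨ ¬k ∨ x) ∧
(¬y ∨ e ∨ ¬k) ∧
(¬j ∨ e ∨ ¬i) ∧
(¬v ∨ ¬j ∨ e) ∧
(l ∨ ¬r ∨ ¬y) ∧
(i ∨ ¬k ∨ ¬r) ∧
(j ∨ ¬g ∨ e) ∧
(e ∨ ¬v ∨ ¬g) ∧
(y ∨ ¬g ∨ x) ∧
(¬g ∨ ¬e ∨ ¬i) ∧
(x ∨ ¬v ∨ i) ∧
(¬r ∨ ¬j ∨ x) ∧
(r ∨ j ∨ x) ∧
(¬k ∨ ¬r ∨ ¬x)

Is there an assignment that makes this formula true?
Yes

Yes, the formula is satisfiable.

One satisfying assignment is: g=True, e=False, x=True, r=False, j=True, l=True, y=False, v=False, k=False, i=False

Verification: With this assignment, all 40 clauses evaluate to true.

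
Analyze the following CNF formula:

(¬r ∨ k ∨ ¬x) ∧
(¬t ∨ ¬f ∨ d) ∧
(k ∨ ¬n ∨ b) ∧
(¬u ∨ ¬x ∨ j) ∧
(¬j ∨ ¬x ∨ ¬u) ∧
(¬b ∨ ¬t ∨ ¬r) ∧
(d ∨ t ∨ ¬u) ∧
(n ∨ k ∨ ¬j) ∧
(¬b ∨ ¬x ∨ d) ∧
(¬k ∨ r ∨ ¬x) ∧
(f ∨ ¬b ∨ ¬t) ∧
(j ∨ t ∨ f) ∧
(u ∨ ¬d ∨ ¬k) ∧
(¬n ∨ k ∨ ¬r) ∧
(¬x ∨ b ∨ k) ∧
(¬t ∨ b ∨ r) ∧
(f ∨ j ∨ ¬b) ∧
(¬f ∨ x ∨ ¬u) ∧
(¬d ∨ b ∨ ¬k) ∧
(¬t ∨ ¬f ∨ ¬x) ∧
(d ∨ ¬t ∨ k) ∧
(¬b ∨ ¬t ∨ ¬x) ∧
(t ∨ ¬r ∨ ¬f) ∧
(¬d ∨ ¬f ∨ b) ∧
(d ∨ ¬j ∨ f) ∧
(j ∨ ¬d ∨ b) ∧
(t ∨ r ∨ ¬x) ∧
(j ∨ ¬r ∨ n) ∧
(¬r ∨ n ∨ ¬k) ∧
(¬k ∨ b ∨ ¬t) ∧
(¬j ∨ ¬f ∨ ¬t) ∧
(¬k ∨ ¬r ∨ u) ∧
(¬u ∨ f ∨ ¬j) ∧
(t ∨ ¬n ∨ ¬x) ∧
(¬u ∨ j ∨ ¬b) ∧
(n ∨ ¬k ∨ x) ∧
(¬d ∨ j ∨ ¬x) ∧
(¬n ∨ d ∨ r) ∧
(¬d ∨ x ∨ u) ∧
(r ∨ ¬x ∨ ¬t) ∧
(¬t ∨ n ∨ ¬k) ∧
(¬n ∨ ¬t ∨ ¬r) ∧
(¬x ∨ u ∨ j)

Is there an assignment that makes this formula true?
Yes

Yes, the formula is satisfiable.

One satisfying assignment is: u=False, r=False, k=False, d=False, f=True, x=False, t=False, n=False, b=False, j=False

Verification: With this assignment, all 43 clauses evaluate to true.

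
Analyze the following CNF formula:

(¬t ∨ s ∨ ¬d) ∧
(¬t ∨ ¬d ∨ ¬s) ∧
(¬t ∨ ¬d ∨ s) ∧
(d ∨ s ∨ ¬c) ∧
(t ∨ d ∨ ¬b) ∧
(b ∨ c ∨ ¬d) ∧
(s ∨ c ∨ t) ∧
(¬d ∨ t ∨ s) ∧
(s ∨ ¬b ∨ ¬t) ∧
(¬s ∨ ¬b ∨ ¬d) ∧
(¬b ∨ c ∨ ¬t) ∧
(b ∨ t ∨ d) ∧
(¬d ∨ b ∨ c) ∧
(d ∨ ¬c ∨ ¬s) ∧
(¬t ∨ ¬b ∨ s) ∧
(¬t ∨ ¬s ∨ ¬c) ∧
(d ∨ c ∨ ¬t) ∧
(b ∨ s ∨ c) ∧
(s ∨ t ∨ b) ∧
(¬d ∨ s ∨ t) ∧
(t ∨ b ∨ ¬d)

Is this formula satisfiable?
No

No, the formula is not satisfiable.

No assignment of truth values to the variables can make all 21 clauses true simultaneously.

The formula is UNSAT (unsatisfiable).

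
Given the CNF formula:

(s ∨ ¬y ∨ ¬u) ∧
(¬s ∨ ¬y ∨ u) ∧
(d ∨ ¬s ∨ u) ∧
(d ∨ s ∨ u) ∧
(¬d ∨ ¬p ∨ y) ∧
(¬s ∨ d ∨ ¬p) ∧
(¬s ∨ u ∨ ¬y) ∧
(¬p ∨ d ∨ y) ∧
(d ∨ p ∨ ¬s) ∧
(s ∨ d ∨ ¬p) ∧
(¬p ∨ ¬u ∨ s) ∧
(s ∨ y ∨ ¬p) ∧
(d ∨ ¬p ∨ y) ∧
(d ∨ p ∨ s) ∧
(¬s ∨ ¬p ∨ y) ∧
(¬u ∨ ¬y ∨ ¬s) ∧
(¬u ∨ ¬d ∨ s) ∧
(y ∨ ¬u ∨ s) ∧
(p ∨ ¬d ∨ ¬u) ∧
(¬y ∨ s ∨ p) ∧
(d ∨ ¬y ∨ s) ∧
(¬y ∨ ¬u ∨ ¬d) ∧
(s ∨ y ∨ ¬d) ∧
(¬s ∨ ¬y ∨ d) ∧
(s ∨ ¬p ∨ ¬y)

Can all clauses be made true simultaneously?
Yes

Yes, the formula is satisfiable.

One satisfying assignment is: d=True, s=True, p=False, u=False, y=False

Verification: With this assignment, all 25 clauses evaluate to true.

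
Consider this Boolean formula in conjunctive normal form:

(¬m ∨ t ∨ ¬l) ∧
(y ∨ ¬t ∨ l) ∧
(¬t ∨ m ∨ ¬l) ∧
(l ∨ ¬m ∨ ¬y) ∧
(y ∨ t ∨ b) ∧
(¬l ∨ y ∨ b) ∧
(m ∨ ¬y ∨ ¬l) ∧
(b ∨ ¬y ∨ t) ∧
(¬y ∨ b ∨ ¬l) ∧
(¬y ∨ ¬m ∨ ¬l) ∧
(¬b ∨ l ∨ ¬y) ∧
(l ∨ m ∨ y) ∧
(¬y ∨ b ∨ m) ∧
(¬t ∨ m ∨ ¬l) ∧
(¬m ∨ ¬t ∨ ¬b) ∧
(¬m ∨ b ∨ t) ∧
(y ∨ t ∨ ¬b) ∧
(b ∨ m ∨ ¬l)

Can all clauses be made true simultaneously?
No

No, the formula is not satisfiable.

No assignment of truth values to the variables can make all 18 clauses true simultaneously.

The formula is UNSAT (unsatisfiable).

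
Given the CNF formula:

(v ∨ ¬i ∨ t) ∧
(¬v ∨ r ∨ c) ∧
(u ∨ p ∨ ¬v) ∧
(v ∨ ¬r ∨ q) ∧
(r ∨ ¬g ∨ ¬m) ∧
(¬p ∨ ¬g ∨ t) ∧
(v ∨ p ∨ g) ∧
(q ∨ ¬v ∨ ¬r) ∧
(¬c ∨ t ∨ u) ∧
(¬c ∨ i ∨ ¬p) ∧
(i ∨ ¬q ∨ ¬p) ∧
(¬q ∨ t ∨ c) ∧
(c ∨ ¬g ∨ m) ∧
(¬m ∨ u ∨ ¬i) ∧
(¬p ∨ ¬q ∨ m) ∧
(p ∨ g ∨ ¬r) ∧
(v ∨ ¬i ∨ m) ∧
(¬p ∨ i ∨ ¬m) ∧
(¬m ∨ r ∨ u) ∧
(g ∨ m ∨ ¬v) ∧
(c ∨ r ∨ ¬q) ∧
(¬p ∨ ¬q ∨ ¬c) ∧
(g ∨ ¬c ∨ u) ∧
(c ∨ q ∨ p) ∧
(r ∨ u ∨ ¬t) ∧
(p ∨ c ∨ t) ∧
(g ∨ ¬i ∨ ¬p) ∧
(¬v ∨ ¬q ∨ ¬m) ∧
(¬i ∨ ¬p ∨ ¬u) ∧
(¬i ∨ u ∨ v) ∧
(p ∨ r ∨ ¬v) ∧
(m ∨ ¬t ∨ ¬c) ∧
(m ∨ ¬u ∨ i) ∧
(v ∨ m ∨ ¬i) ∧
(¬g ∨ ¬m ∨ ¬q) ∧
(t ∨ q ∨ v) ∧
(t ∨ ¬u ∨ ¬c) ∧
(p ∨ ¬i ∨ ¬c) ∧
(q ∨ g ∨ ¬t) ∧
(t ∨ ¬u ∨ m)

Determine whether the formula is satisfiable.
No

No, the formula is not satisfiable.

No assignment of truth values to the variables can make all 40 clauses true simultaneously.

The formula is UNSAT (unsatisfiable).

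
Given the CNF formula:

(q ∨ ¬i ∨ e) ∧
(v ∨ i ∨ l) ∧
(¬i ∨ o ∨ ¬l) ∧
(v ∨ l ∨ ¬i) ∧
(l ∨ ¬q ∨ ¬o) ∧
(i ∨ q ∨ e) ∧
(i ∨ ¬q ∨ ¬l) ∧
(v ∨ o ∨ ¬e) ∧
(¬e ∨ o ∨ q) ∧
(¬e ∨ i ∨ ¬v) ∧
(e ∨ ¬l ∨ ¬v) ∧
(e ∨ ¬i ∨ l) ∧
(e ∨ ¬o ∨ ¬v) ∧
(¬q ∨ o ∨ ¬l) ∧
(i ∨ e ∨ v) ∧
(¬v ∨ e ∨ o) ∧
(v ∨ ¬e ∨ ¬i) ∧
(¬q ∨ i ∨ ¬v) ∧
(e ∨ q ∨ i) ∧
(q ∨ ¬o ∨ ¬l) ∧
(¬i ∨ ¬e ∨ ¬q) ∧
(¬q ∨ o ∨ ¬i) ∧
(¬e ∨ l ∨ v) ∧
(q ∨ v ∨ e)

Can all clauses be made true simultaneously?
Yes

Yes, the formula is satisfiable.

One satisfying assignment is: q=True, i=True, l=True, o=True, e=False, v=False

Verification: With this assignment, all 24 clauses evaluate to true.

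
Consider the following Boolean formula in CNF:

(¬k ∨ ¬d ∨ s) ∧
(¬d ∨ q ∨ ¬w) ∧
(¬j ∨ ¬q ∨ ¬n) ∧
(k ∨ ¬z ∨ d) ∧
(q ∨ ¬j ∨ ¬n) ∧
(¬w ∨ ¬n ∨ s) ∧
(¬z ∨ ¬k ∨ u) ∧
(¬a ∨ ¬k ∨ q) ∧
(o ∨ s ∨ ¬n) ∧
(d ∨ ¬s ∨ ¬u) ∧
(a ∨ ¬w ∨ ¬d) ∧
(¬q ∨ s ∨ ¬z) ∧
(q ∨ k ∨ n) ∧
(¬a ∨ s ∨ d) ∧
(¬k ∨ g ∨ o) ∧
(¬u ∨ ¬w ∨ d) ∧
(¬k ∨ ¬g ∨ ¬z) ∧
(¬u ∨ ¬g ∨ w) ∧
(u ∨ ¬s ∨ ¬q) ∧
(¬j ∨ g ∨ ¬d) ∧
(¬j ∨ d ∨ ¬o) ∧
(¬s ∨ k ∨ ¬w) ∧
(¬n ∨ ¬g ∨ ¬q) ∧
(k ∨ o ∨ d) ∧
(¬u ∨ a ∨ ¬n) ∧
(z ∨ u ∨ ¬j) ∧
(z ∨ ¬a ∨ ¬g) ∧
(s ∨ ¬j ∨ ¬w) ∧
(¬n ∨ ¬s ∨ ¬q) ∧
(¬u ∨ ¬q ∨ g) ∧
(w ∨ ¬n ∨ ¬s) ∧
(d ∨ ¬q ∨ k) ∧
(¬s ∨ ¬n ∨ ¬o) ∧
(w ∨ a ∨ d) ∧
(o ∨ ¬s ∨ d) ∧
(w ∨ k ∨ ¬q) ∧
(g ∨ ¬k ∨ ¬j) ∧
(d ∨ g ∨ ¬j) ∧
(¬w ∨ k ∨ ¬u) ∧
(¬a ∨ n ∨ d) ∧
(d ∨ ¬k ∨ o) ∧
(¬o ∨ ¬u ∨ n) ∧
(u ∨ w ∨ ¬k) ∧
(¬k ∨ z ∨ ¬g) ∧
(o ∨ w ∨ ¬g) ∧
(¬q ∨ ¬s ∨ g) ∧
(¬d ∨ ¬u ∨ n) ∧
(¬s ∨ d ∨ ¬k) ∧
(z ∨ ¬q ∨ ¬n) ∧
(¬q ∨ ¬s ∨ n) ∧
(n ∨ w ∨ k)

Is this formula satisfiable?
Yes

Yes, the formula is satisfiable.

One satisfying assignment is: d=True, a=False, j=False, g=False, u=False, o=True, q=False, n=True, w=False, z=True, k=False, s=False

Verification: With this assignment, all 51 clauses evaluate to true.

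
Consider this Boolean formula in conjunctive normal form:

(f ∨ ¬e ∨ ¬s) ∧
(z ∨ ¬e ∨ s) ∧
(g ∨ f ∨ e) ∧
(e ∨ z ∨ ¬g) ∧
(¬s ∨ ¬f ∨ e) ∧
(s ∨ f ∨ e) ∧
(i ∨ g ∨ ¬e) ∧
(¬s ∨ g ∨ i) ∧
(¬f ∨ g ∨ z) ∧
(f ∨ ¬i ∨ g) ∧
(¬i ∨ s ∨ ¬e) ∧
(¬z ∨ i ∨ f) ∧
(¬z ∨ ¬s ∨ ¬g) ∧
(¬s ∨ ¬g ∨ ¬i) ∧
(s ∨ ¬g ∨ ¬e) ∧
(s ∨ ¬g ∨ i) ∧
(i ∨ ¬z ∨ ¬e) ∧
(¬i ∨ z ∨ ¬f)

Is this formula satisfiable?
Yes

Yes, the formula is satisfiable.

One satisfying assignment is: i=False, f=True, s=False, g=False, e=False, z=True

Verification: With this assignment, all 18 clauses evaluate to true.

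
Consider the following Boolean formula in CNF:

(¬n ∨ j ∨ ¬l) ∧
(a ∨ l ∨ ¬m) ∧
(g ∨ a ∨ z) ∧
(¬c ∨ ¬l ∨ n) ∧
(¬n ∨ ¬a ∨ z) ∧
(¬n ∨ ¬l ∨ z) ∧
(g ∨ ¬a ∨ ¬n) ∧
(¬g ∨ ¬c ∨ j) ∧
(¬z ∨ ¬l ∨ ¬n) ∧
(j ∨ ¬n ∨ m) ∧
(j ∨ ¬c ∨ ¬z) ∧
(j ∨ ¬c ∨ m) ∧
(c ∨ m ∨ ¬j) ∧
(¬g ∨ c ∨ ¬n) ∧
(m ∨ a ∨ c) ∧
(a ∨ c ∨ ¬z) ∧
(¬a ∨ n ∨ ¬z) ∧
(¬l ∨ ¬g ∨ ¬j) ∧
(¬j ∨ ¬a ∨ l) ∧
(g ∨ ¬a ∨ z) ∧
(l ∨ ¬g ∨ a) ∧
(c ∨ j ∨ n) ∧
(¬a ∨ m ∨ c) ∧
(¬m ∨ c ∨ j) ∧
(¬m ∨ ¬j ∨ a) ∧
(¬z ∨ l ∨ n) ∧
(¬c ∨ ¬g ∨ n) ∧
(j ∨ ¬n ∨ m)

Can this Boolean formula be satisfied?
Yes

Yes, the formula is satisfiable.

One satisfying assignment is: j=True, n=True, m=False, g=False, c=True, a=False, l=False, z=True

Verification: With this assignment, all 28 clauses evaluate to true.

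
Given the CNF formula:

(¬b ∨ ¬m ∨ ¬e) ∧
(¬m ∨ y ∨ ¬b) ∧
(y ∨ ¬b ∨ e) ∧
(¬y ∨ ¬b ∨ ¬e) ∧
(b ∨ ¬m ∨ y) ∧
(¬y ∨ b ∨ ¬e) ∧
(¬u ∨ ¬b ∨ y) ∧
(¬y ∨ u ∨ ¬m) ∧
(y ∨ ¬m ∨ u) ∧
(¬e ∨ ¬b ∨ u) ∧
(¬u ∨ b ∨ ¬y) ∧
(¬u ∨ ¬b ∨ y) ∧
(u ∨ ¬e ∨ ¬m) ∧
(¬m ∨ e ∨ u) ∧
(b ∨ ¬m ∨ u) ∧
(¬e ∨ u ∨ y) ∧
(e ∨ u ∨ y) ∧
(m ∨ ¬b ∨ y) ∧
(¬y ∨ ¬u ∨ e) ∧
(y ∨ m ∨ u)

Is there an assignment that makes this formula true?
Yes

Yes, the formula is satisfiable.

One satisfying assignment is: e=False, y=True, b=False, u=False, m=False

Verification: With this assignment, all 20 clauses evaluate to true.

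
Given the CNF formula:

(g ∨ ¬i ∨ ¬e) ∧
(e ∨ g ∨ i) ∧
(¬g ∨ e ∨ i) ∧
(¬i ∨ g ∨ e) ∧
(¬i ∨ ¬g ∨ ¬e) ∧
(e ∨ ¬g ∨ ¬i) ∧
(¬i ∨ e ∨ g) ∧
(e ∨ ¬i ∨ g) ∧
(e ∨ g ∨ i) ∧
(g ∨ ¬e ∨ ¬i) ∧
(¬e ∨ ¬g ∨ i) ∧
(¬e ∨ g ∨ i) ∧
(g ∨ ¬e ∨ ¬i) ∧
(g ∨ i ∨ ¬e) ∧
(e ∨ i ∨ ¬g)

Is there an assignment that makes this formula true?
No

No, the formula is not satisfiable.

No assignment of truth values to the variables can make all 15 clauses true simultaneously.

The formula is UNSAT (unsatisfiable).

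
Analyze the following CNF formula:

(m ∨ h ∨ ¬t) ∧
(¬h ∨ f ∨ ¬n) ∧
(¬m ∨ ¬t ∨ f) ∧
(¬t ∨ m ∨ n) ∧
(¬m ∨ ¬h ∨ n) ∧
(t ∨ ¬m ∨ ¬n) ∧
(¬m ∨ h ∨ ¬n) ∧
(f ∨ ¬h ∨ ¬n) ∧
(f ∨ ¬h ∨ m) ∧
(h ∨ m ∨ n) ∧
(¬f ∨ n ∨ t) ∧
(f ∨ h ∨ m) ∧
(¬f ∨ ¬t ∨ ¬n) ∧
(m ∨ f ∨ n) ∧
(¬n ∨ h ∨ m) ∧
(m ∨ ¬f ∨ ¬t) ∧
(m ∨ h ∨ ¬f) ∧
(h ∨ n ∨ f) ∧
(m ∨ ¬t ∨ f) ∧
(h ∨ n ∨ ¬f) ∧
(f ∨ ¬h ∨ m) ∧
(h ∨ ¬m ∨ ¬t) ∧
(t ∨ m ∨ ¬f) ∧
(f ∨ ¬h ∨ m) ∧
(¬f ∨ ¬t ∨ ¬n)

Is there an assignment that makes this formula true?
No

No, the formula is not satisfiable.

No assignment of truth values to the variables can make all 25 clauses true simultaneously.

The formula is UNSAT (unsatisfiable).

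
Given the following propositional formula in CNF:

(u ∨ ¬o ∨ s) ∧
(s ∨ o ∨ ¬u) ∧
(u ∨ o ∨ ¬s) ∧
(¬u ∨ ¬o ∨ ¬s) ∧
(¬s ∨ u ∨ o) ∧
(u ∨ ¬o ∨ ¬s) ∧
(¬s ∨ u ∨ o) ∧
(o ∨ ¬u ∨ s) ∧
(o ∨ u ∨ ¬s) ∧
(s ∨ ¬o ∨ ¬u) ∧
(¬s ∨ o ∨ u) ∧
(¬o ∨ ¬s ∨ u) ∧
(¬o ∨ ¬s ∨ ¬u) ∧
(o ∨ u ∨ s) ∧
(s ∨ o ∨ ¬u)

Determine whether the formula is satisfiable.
Yes

Yes, the formula is satisfiable.

One satisfying assignment is: o=False, u=True, s=True

Verification: With this assignment, all 15 clauses evaluate to true.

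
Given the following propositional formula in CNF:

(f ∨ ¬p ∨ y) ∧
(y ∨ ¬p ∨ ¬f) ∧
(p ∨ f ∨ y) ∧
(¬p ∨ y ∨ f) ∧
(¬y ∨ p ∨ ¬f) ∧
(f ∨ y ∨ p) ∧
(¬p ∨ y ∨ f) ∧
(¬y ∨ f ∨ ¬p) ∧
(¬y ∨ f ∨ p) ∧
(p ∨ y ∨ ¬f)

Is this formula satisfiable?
Yes

Yes, the formula is satisfiable.

One satisfying assignment is: y=True, f=True, p=True

Verification: With this assignment, all 10 clauses evaluate to true.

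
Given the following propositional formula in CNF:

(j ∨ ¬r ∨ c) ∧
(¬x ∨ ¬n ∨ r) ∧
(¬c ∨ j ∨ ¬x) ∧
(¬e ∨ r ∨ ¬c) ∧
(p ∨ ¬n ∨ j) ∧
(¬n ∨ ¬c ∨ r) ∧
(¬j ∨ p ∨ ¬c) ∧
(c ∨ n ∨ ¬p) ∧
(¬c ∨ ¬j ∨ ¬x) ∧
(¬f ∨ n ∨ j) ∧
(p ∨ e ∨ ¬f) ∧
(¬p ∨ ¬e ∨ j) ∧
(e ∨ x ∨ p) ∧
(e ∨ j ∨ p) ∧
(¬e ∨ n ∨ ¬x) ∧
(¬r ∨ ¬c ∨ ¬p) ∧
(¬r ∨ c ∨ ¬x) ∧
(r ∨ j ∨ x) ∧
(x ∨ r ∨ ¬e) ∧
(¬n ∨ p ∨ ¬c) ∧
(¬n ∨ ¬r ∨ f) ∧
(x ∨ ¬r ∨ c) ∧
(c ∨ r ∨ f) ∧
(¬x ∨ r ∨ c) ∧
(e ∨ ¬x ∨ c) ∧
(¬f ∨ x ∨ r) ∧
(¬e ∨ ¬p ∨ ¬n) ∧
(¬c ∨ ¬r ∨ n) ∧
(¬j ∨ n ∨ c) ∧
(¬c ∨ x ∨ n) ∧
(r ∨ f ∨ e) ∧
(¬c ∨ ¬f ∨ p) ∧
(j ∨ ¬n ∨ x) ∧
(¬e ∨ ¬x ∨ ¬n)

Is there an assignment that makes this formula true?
No

No, the formula is not satisfiable.

No assignment of truth values to the variables can make all 34 clauses true simultaneously.

The formula is UNSAT (unsatisfiable).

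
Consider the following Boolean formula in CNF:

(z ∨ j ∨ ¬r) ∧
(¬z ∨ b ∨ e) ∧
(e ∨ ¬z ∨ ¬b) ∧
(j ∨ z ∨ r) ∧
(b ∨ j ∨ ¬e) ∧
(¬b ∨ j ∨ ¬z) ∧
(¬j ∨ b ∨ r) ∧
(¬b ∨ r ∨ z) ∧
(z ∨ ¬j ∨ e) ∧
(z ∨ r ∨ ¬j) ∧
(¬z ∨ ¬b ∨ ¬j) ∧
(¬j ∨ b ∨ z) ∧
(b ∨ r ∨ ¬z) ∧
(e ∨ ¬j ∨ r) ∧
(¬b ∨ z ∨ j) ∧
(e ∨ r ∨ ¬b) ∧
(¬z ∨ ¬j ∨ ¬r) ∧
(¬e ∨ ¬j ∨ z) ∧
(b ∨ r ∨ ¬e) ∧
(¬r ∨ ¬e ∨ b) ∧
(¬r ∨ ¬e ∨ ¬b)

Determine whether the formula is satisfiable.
No

No, the formula is not satisfiable.

No assignment of truth values to the variables can make all 21 clauses true simultaneously.

The formula is UNSAT (unsatisfiable).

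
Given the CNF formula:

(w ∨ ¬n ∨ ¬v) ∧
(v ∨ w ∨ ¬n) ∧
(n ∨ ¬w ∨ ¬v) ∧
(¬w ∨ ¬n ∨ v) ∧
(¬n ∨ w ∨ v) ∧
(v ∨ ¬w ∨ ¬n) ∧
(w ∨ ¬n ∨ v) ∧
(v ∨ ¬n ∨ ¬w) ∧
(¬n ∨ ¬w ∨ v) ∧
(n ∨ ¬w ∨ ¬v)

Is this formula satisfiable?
Yes

Yes, the formula is satisfiable.

One satisfying assignment is: v=False, w=False, n=False

Verification: With this assignment, all 10 clauses evaluate to true.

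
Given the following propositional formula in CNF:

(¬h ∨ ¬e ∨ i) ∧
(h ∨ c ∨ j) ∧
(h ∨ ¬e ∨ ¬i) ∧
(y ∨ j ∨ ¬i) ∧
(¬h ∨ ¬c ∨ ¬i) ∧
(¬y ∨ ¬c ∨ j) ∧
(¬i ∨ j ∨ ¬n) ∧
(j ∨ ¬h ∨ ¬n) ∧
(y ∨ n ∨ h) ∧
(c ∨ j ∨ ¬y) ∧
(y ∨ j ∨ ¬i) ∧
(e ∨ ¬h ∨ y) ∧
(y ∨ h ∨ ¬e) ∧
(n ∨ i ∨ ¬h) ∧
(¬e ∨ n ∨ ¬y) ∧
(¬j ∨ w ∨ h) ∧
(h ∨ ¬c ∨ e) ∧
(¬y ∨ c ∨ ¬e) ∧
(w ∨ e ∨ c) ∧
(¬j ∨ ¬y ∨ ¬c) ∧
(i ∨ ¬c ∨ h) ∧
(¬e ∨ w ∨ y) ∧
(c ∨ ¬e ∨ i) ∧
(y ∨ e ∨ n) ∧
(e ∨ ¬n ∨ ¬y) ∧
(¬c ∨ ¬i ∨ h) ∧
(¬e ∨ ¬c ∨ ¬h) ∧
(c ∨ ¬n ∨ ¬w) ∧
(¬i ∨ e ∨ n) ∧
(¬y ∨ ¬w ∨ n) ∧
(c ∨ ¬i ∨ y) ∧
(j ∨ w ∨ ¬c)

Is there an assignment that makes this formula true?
No

No, the formula is not satisfiable.

No assignment of truth values to the variables can make all 32 clauses true simultaneously.

The formula is UNSAT (unsatisfiable).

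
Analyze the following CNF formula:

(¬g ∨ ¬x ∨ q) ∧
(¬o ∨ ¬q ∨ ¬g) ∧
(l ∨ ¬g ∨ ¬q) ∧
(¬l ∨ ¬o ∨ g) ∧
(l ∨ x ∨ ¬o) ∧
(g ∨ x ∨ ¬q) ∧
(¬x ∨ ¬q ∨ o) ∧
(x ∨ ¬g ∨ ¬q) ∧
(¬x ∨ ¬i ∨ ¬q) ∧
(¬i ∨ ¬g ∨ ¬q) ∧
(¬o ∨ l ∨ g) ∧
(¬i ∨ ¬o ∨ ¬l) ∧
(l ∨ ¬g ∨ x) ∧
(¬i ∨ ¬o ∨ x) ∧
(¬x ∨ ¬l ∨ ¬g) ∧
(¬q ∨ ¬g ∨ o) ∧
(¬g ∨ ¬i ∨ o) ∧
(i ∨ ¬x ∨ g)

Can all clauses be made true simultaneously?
Yes

Yes, the formula is satisfiable.

One satisfying assignment is: i=False, x=False, q=False, o=False, l=False, g=False

Verification: With this assignment, all 18 clauses evaluate to true.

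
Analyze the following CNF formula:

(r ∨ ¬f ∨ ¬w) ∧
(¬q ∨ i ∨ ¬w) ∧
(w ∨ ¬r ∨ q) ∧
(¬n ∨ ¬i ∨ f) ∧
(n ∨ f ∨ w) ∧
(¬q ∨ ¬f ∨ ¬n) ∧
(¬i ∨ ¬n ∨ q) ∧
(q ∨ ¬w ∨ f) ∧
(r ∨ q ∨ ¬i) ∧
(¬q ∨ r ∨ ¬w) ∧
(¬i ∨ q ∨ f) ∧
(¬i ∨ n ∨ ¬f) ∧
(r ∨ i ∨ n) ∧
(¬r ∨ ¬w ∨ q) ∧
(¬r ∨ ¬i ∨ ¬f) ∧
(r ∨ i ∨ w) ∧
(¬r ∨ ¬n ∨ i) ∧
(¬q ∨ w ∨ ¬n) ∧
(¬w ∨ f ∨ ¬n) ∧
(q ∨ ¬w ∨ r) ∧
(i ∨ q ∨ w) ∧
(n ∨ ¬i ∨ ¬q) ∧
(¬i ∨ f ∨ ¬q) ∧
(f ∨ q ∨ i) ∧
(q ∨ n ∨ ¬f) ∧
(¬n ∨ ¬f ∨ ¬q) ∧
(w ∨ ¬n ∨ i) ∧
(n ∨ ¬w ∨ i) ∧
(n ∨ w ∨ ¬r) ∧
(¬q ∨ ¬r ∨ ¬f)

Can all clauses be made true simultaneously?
No

No, the formula is not satisfiable.

No assignment of truth values to the variables can make all 30 clauses true simultaneously.

The formula is UNSAT (unsatisfiable).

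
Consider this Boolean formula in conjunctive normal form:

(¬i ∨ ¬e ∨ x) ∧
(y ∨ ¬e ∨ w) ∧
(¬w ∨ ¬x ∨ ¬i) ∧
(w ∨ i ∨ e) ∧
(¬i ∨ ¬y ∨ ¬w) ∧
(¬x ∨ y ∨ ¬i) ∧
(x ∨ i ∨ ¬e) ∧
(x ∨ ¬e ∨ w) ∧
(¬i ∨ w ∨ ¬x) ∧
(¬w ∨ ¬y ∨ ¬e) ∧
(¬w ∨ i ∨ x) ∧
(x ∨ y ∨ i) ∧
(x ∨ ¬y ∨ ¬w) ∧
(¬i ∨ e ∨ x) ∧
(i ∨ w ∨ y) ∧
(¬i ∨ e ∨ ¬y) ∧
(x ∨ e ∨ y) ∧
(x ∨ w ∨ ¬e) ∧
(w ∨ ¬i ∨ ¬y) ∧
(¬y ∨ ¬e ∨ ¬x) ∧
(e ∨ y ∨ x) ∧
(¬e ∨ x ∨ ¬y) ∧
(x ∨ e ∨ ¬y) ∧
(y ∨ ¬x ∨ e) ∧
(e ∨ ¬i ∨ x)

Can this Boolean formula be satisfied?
Yes

Yes, the formula is satisfiable.

One satisfying assignment is: y=True, x=True, i=False, e=False, w=True

Verification: With this assignment, all 25 clauses evaluate to true.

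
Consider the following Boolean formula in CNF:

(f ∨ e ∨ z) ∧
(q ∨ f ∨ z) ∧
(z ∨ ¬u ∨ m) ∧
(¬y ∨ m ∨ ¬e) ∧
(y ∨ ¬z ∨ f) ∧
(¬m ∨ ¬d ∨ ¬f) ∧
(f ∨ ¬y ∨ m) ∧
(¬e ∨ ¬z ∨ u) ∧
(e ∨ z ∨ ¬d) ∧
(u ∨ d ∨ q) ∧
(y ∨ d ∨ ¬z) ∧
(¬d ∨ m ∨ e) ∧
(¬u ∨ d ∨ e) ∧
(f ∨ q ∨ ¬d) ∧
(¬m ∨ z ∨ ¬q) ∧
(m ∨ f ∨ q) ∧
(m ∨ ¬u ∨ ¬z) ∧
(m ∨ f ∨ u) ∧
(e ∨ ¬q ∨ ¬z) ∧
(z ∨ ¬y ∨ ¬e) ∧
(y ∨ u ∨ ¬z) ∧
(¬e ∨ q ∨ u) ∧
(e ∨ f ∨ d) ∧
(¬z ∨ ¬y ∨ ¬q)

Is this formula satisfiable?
Yes

Yes, the formula is satisfiable.

One satisfying assignment is: d=False, y=False, q=True, e=False, m=False, u=False, z=False, f=True

Verification: With this assignment, all 24 clauses evaluate to true.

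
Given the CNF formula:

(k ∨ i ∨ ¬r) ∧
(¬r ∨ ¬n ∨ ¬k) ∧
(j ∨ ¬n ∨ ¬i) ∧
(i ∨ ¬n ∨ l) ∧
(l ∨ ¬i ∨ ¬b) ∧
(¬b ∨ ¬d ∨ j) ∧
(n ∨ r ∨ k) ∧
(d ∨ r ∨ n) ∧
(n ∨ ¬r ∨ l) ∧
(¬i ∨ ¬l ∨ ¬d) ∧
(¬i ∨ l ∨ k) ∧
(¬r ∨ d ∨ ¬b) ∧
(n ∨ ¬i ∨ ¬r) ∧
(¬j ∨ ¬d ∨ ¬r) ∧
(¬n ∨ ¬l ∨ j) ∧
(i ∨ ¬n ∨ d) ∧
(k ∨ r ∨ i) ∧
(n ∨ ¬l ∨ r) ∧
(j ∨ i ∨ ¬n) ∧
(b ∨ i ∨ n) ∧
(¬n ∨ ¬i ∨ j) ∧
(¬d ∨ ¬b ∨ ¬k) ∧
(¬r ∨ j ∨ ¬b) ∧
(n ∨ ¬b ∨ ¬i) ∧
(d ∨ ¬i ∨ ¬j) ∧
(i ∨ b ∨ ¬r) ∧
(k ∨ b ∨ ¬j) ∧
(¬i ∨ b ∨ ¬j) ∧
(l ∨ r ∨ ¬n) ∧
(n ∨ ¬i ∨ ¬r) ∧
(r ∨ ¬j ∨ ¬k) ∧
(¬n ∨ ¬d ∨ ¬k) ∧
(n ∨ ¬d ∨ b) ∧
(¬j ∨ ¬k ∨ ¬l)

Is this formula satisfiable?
No

No, the formula is not satisfiable.

No assignment of truth values to the variables can make all 34 clauses true simultaneously.

The formula is UNSAT (unsatisfiable).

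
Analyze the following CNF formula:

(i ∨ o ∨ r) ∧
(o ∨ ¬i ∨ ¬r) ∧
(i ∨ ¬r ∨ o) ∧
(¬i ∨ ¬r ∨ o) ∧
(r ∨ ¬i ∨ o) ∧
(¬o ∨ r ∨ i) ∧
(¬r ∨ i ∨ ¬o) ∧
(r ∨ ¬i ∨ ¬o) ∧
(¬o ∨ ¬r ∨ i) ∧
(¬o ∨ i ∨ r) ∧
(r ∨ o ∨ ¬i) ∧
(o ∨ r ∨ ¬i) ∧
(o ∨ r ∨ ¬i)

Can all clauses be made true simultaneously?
Yes

Yes, the formula is satisfiable.

One satisfying assignment is: o=True, i=True, r=True

Verification: With this assignment, all 13 clauses evaluate to true.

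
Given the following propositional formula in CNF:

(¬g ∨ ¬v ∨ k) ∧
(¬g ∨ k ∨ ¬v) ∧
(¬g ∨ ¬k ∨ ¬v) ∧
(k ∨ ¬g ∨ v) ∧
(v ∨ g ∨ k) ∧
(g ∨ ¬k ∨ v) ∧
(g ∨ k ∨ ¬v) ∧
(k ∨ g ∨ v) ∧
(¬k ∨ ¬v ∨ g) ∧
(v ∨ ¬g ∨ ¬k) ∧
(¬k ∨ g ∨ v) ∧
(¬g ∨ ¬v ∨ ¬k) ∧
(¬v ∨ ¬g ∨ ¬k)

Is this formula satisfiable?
No

No, the formula is not satisfiable.

No assignment of truth values to the variables can make all 13 clauses true simultaneously.

The formula is UNSAT (unsatisfiable).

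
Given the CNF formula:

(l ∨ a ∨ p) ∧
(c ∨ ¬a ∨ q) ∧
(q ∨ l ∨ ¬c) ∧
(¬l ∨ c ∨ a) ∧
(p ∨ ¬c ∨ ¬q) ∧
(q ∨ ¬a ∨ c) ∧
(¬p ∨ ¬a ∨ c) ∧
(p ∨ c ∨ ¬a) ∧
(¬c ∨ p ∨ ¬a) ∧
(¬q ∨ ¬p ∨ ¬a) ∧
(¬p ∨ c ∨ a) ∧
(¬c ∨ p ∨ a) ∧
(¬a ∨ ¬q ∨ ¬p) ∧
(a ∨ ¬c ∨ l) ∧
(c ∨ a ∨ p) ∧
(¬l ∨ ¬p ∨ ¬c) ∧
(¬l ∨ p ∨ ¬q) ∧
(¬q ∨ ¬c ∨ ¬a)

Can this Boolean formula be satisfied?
No

No, the formula is not satisfiable.

No assignment of truth values to the variables can make all 18 clauses true simultaneously.

The formula is UNSAT (unsatisfiable).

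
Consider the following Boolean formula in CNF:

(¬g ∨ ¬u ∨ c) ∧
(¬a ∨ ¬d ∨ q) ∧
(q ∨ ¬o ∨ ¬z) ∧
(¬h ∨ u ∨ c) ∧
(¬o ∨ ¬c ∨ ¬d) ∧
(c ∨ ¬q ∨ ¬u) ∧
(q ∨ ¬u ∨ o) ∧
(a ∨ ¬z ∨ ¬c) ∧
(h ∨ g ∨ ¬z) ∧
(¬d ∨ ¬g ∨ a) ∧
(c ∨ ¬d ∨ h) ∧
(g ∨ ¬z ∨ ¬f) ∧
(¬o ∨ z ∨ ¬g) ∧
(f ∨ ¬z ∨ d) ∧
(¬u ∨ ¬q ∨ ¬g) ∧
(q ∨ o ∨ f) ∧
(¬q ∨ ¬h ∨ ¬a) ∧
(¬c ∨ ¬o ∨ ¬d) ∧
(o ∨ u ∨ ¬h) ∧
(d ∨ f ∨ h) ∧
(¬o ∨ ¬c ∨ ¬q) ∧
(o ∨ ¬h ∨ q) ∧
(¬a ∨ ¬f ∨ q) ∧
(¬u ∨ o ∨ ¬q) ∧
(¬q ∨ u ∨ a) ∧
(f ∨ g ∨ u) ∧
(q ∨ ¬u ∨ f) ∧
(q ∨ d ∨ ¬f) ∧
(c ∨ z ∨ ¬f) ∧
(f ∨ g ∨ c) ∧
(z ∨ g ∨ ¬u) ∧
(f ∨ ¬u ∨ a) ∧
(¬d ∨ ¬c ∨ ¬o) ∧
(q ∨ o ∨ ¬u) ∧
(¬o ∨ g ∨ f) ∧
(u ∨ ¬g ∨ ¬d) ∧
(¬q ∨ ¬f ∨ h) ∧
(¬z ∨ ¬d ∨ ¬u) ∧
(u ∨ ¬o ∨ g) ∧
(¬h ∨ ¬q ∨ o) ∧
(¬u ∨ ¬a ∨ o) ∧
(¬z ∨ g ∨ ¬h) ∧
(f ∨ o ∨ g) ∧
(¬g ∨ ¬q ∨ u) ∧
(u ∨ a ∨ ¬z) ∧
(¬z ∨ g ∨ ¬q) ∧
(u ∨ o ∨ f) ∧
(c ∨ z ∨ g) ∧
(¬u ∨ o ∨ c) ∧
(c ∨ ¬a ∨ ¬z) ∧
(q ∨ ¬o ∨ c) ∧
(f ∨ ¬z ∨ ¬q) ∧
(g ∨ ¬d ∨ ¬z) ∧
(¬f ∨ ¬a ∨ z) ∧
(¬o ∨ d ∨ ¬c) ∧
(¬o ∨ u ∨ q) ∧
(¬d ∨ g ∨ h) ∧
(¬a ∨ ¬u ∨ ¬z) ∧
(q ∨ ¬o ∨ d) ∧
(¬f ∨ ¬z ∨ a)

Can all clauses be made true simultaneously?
No

No, the formula is not satisfiable.

No assignment of truth values to the variables can make all 60 clauses true simultaneously.

The formula is UNSAT (unsatisfiable).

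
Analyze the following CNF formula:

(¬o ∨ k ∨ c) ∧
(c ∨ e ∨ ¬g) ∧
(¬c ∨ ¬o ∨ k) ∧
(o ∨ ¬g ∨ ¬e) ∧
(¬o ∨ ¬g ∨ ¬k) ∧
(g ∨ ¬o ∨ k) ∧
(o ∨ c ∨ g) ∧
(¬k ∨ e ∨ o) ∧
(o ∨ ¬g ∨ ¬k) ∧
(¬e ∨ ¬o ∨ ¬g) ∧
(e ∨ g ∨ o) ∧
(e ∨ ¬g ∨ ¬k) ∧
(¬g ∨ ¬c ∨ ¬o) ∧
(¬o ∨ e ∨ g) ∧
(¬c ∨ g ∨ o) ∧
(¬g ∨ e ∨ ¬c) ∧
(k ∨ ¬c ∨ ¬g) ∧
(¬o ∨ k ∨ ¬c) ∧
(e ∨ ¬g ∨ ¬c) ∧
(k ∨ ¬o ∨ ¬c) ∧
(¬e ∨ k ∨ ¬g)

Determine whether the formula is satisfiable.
Yes

Yes, the formula is satisfiable.

One satisfying assignment is: g=False, c=True, k=True, o=True, e=True

Verification: With this assignment, all 21 clauses evaluate to true.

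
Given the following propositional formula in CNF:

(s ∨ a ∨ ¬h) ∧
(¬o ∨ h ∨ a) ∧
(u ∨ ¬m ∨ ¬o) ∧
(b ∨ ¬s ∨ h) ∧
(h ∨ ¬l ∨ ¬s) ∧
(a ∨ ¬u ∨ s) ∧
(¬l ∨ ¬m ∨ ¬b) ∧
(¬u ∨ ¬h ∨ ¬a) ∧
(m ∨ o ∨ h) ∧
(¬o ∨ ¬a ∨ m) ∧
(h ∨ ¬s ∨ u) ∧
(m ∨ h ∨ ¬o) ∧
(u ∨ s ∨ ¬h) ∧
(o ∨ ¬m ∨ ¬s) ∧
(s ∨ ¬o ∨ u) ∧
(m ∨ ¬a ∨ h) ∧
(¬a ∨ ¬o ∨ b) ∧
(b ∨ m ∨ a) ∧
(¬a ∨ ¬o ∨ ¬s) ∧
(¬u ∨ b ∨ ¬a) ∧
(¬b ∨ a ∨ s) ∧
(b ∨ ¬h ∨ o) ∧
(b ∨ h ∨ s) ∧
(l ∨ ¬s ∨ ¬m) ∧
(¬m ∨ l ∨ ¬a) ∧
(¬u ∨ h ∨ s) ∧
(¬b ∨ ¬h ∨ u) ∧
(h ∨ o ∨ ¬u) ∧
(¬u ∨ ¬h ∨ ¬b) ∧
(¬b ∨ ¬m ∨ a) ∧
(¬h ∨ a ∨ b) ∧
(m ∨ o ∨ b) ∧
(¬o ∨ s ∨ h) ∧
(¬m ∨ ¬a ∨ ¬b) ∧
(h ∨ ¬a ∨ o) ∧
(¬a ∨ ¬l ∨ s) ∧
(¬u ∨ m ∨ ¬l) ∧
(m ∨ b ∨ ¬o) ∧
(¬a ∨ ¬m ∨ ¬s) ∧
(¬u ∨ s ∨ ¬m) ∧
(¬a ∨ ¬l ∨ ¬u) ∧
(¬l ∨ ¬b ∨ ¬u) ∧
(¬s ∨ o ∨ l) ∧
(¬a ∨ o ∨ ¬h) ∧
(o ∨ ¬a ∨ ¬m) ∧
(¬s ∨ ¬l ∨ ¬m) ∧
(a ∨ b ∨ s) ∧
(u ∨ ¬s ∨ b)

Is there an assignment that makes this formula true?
No

No, the formula is not satisfiable.

No assignment of truth values to the variables can make all 48 clauses true simultaneously.

The formula is UNSAT (unsatisfiable).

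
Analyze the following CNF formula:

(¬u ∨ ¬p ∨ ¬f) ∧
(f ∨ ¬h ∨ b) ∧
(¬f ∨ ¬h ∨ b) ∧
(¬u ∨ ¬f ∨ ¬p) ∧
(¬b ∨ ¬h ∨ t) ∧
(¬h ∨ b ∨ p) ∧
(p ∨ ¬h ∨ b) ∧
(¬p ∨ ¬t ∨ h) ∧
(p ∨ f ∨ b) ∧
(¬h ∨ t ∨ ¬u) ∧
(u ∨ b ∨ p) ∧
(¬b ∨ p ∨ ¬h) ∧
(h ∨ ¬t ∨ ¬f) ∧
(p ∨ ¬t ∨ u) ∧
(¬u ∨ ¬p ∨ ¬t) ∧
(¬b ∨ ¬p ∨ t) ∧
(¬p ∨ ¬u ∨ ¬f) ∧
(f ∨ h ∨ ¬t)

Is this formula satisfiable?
Yes

Yes, the formula is satisfiable.

One satisfying assignment is: u=False, p=True, h=False, t=False, f=False, b=False

Verification: With this assignment, all 18 clauses evaluate to true.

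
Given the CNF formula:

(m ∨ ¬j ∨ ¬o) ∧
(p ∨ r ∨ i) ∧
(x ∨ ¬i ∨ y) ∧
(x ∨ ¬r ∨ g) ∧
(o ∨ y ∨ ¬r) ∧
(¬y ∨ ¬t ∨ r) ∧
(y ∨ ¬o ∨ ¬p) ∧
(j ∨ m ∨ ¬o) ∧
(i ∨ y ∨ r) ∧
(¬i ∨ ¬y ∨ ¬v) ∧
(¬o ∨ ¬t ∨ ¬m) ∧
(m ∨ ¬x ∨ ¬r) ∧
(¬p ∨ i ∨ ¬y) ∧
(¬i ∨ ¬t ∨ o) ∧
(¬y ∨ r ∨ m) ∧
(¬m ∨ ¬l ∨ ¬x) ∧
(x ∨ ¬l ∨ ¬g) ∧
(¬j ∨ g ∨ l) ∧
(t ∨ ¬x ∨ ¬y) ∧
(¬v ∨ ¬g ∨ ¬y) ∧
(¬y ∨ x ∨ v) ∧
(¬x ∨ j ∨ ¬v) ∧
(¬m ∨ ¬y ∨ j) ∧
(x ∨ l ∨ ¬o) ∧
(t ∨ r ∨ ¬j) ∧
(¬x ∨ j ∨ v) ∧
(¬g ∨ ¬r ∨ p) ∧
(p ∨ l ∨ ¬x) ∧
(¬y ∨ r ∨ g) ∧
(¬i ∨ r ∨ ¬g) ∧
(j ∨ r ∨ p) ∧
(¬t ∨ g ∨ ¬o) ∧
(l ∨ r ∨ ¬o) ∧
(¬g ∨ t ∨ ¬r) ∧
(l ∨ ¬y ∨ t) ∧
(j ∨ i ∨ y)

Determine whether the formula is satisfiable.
No

No, the formula is not satisfiable.

No assignment of truth values to the variables can make all 36 clauses true simultaneously.

The formula is UNSAT (unsatisfiable).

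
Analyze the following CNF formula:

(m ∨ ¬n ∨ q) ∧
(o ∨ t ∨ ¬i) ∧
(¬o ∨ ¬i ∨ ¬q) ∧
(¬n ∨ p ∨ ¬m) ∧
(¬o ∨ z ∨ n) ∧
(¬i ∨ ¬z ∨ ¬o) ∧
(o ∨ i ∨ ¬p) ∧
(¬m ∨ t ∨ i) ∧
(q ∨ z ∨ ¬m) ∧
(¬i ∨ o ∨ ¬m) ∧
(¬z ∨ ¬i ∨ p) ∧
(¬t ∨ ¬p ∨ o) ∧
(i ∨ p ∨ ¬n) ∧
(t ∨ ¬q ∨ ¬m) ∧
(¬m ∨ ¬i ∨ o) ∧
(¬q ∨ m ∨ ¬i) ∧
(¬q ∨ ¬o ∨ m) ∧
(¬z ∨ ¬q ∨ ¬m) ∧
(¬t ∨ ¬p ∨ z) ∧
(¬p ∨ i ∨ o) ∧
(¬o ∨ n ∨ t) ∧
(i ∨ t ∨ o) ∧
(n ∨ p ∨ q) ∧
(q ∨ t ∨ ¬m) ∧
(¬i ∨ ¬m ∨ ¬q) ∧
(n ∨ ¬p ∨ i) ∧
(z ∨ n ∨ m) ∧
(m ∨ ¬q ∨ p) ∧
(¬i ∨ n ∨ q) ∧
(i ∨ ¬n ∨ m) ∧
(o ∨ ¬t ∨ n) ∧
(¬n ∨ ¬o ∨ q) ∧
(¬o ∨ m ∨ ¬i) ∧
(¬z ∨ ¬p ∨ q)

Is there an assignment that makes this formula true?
No

No, the formula is not satisfiable.

No assignment of truth values to the variables can make all 34 clauses true simultaneously.

The formula is UNSAT (unsatisfiable).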